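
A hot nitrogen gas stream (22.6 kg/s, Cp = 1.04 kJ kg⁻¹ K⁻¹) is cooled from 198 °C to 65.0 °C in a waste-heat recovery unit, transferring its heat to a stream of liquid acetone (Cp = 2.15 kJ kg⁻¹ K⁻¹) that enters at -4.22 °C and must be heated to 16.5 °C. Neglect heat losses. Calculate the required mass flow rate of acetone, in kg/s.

Heat released by hot stream: Q = 22.6 × 1.04 × (198 − 65.0) = 3126 kJ/s
Energy balance on cold side (adiabatic exchanger): Q = ṁ_c·Cp_c·(T_c,out − T_c,in)
ṁ_c = 3126 / [2.15 × (16.5 − -4.22)] = 70.172 kg/s

ṁ_c = 70.2 kg/s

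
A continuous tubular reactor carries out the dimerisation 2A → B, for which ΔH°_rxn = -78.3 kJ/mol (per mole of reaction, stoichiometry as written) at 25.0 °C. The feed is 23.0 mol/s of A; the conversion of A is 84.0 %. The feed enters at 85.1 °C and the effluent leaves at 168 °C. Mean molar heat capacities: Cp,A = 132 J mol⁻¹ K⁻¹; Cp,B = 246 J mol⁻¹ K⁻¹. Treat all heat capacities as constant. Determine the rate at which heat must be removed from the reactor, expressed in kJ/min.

Extent of reaction ξ = 0.840 × 23.0 / 2 = 9.66 mol/s
Reaction term: ξ·ΔH°_rxn = 9.66 × -78.3 = -756.38 kJ/s
Sensible, feed 85.1→25 °C: -182.46 kJ/s
Outlet flows (mol/s): A 3.68, B 9.66
Sensible, products 25→168 °C: 409.28 kJ/s
Q = ΔH = -529.56 kJ/s = -529.56 kW
Heat removed = 31774 kJ/min

Q_out = 31800 kJ/min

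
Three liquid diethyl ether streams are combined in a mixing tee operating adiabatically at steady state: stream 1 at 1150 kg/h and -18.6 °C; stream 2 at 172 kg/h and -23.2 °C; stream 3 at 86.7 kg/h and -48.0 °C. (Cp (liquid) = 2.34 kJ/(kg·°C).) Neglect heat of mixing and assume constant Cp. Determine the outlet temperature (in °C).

Adiabatic, steady state ⇒ Σ ṁᵢCp,ᵢ(T_out − Tᵢ) = 0
Σ ṁᵢCp,ᵢTᵢ = 1150×2.34×-18.6 + 172×2.34×-23.2 + 86.7×2.34×-48.0 = -69128
Σ ṁᵢCp,ᵢ = 1150×2.34 + 172×2.34 + 86.7×2.34 = 3296.4
T_out = -69128 / 3296.4 = -20.971 °C

T_out = -21.0 °C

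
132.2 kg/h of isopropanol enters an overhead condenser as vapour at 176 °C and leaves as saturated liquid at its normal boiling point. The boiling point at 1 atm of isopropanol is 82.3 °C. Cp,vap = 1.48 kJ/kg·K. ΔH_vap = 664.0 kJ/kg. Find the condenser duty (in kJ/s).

Q_c = 29.5 kJ/s

vapour 176→82.3 °C: -138.68 kJ/kg
condensation at 82.3 °C: -664 kJ/kg
Δh = -138.68 + -664 = -802.68 kJ/kg
Q = ṁ·Δh = 132.2 kg/h × -802.68 kJ/kg = -106110 kJ/h
|Q| = 29.476 kW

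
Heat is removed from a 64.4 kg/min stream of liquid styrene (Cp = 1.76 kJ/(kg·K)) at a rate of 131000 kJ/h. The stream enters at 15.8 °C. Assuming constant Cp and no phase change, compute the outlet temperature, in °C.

T_out = -3.46 °C

Q = 131000 kJ/h = 2183.3 kJ/min
ΔT = Q/(ṁ·Cp) = 2183.3/(64.4×1.76) = 19.263 K
T_out = 15.8 − 19.263 = -3.4629 °C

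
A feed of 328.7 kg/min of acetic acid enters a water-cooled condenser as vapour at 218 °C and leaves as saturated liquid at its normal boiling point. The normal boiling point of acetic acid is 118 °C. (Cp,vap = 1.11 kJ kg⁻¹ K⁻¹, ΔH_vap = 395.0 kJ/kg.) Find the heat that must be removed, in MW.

Q_c = 2.77 MW

vapour 218→118 °C: -111 kJ/kg
condensation at 118 °C: -395 kJ/kg
Δh = -111 + -395 = -506 kJ/kg
Q = ṁ·Δh = 328.7 kg/min × -506 kJ/kg = -166320 kJ/min
|Q| = 2772 kW = 2.772 MW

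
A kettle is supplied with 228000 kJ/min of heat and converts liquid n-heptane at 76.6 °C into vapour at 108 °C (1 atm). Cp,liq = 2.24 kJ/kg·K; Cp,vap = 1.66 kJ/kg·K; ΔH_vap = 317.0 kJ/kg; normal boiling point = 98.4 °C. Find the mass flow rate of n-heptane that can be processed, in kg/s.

Δh = 2.24×(98.4−76.6) + 317.0 + 1.66×(108−98.4) = 381.77 kJ/kg
Q = 228000 kJ/min = 3800 kJ/s = 3800 kJ/s
ṁ = Q/Δh = 3800 / 381.77 = 9.9537 kg/s

ṁ = 9.95 kg/s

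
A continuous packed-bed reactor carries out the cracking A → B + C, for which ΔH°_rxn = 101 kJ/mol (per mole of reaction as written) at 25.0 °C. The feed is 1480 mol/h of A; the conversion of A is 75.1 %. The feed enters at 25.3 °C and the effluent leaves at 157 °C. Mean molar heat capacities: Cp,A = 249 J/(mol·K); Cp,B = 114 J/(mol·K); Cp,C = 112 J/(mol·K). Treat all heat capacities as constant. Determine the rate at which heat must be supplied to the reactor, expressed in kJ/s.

Extent of reaction ξ = 0.751 × 1480 = 1111.5 mol/h
Reaction term: ξ·ΔH°_rxn = 1111.5 × 101 = 112260 kJ/h
Sensible, feed 25.3→25 °C: -110.56 kJ/h
Outlet flows (mol/h): A 368.52, B 1111.5, C 1111.5
Sensible, products 25→157 °C: 45270 kJ/h
Q = ΔH = 157420 kJ/h = 43.728 kW
Heat supplied = 43.728 kJ/s

Q_in = 43.7 kJ/s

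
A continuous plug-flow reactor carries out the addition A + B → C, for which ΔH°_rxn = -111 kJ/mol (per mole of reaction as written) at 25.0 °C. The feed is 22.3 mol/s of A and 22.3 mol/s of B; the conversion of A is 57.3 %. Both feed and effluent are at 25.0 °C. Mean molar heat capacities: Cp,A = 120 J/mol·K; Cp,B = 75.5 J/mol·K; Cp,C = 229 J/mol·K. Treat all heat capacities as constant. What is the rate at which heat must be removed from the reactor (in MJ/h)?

Extent of reaction ξ = 0.573 × 22.3 = 12.778 mol/s
Reaction term: ξ·ΔH°_rxn = 12.778 × -111 = -1418.3 kJ/s
Q = ΔH = -1418.3 kJ/s = -1418.3 kW
Heat removed = 5106 MJ/h

Q_out = 5110 MJ/h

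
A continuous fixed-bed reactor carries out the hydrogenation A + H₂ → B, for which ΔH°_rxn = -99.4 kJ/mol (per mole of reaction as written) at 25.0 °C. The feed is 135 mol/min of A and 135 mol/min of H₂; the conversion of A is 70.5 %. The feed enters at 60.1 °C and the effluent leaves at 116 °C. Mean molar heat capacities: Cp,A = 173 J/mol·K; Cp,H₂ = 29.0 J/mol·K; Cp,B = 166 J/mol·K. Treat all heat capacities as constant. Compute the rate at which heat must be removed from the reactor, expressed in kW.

Q_out = 137 kW

Extent of reaction ξ = 0.705 × 135 = 95.175 mol/min
Reaction term: ξ·ΔH°_rxn = 95.175 × -99.4 = -9460.4 kJ/min
Sensible, feed 60.1→25 °C: -957.18 kJ/min
Outlet flows (mol/min): A 39.825, H₂ 39.825, B 95.175
Sensible, products 25→116 °C: 2169.8 kJ/min
Q = ΔH = -8247.8 kJ/min = -137.46 kW
Heat removed = 137.46 kW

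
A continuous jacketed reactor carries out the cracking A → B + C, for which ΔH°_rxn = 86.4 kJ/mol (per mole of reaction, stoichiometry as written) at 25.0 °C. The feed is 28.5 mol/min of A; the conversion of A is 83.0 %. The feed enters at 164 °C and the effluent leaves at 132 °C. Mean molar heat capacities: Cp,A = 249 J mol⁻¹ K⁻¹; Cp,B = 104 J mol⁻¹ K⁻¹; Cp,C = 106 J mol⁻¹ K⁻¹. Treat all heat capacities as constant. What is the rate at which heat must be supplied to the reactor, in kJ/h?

Q_in = 103000 kJ/h

Extent of reaction ξ = 0.830 × 28.5 = 23.655 mol/min
Reaction term: ξ·ΔH°_rxn = 23.655 × 86.4 = 2043.8 kJ/min
Sensible, feed 164→25 °C: -986.41 kJ/min
Outlet flows (mol/min): A 4.845, B 23.655, C 23.655
Sensible, products 25→132 °C: 660.61 kJ/min
Q = ΔH = 1718 kJ/min = 28.633 kW
Heat supplied = 103080 kJ/h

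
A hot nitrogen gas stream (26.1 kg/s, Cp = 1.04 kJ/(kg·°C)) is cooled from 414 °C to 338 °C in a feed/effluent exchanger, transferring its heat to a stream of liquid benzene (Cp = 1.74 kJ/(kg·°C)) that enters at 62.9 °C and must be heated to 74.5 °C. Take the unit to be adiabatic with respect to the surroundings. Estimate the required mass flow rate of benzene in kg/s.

Heat released by hot stream: Q = 26.1 × 1.04 × (414 − 338) = 2062.9 kJ/s
Energy balance on cold side (adiabatic exchanger): Q = ṁ_c·Cp_c·(T_c,out − T_c,in)
ṁ_c = 2062.9 / [1.74 × (74.5 − 62.9)] = 102.21 kg/s

ṁ_c = 102 kg/s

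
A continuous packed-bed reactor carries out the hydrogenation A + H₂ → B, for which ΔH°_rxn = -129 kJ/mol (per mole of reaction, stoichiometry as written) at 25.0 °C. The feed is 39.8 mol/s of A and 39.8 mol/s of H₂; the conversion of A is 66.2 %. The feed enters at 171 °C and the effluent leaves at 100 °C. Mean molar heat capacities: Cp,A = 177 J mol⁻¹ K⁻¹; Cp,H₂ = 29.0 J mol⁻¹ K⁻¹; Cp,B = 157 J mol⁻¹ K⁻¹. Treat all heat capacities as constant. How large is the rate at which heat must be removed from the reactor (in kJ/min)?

Q_out = 245000 kJ/min

Extent of reaction ξ = 0.662 × 39.8 = 26.348 mol/s
Reaction term: ξ·ΔH°_rxn = 26.348 × -129 = -3398.8 kJ/s
Sensible, feed 171→25 °C: -1197 kJ/s
Outlet flows (mol/s): A 13.452, H₂ 13.452, B 26.348
Sensible, products 25→100 °C: 518.08 kJ/s
Q = ΔH = -4077.8 kJ/s = -4077.8 kW
Heat removed = 244670 kJ/min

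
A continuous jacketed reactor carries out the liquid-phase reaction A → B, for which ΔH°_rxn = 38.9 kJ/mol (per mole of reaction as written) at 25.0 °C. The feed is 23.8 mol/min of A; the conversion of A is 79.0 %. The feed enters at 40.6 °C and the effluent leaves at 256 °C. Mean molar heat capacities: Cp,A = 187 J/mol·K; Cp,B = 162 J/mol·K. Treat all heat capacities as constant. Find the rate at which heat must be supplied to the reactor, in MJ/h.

Q_in = 94.9 MJ/h

Extent of reaction ξ = 0.790 × 23.8 = 18.802 mol/min
Reaction term: ξ·ΔH°_rxn = 18.802 × 38.9 = 731.4 kJ/min
Sensible, feed 40.6→25 °C: -69.429 kJ/min
Outlet flows (mol/min): A 4.998, B 18.802
Sensible, products 25→256 °C: 919.51 kJ/min
Q = ΔH = 1581.5 kJ/min = 26.358 kW
Heat supplied = 94.889 MJ/h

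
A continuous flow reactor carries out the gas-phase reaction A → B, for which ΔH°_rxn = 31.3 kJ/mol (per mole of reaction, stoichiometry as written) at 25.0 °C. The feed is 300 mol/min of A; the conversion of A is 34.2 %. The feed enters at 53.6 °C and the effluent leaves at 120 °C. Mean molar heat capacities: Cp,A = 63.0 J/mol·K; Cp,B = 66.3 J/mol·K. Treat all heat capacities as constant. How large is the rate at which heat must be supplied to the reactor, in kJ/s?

Extent of reaction ξ = 0.342 × 300 = 102.6 mol/min
Reaction term: ξ·ΔH°_rxn = 102.6 × 31.3 = 3211.4 kJ/min
Sensible, feed 53.6→25 °C: -540.54 kJ/min
Outlet flows (mol/min): A 197.4, B 102.6
Sensible, products 25→120 °C: 1827.7 kJ/min
Q = ΔH = 4498.5 kJ/min = 74.975 kW
Heat supplied = 74.975 kJ/s

Q_in = 75.0 kJ/s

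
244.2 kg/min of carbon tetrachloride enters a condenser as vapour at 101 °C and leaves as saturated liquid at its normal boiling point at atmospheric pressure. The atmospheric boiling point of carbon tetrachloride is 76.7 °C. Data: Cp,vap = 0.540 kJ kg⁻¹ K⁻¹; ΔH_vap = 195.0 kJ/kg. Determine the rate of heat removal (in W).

Q_c = 847000 W

vapour 101→76.7 °C: -13.122 kJ/kg
condensation at 76.7 °C: -195 kJ/kg
Δh = -13.122 + -195 = -208.12 kJ/kg
Q = ṁ·Δh = 244.2 kg/min × -208.12 kJ/kg = -50823 kJ/min
|Q| = 847.06 kW = 847060 W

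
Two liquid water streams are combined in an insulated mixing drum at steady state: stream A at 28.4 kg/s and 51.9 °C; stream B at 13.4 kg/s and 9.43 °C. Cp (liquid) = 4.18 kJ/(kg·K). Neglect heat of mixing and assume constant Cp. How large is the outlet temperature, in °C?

T_out = 38.3 °C

Energy balance with Q = 0: Σ ṁᵢCp,ᵢ(T_out − Tᵢ) = 0
Σ ṁᵢCp,ᵢTᵢ = 28.4×4.18×51.9 + 13.4×4.18×9.43 = 6689.3
Σ ṁᵢCp,ᵢ = 28.4×4.18 + 13.4×4.18 = 174.72
T_out = 6689.3 / 174.72 = 38.285 °C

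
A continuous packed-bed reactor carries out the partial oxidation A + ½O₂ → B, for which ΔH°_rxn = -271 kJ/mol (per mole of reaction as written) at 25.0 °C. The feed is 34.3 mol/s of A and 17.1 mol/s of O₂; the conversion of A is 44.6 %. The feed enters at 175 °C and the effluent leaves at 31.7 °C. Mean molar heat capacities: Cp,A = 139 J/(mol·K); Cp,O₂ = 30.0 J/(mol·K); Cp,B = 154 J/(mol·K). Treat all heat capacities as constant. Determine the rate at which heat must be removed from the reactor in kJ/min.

Q_out = 294000 kJ/min

Extent of reaction ξ = 0.446 × 34.3 = 15.298 mol/s
Reaction term: ξ·ΔH°_rxn = 15.298 × -271 = -4145.7 kJ/s
Sensible, feed 175→25 °C: -792.11 kJ/s
Outlet flows (mol/s): A 19.002, O₂ 9.4511, B 15.298
Sensible, products 25→31.7 °C: 35.381 kJ/s
Q = ΔH = -4902.4 kJ/s = -4902.4 kW
Heat removed = 294150 kJ/min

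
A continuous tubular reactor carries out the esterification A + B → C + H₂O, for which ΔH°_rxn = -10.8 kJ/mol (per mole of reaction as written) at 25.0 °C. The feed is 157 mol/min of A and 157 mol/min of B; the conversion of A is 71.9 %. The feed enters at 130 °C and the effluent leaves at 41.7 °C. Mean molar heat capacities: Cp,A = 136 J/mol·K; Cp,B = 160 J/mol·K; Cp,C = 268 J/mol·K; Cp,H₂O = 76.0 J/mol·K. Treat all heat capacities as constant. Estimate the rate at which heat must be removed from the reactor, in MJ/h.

Q_out = 314 MJ/h

Extent of reaction ξ = 0.719 × 157 = 112.88 mol/min
Reaction term: ξ·ΔH°_rxn = 112.88 × -10.8 = -1219.1 kJ/min
Sensible, feed 130→25 °C: -4879.6 kJ/min
Outlet flows (mol/min): A 44.117, B 44.117, C 112.88, H₂O 112.88
Sensible, products 25→41.7 °C: 866.57 kJ/min
Q = ΔH = -5232.1 kJ/min = -87.202 kW
Heat removed = 313.93 MJ/h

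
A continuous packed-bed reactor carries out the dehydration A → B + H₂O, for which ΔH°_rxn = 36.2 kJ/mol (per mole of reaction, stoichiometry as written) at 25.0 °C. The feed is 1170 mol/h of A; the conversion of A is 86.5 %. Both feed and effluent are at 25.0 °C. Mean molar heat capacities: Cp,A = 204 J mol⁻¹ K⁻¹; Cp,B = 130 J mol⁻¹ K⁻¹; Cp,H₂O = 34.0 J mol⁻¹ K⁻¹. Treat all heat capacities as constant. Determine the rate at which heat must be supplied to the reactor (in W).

Extent of reaction ξ = 0.865 × 1170 = 1012 mol/h
Reaction term: ξ·ΔH°_rxn = 1012 × 36.2 = 36636 kJ/h
Q = ΔH = 36636 kJ/h = 10.177 kW
Heat supplied = 10177 W

Q_in = 10200 W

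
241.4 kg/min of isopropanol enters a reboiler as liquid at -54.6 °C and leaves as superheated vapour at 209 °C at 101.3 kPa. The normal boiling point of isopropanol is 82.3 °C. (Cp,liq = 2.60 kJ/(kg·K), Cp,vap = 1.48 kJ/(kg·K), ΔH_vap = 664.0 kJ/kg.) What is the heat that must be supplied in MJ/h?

liquid -54.6→82.3 °C: 355.94 kJ/kg
vaporisation at 82.3 °C: 664 kJ/kg
vapour 82.3→209 °C: 187.52 kJ/kg
Δh = 355.94 + 664 + 187.52 = 1207.5 kJ/kg
Q = ṁ·Δh = 241.4 kg/min × 1207.5 kJ/kg = 291480 kJ/min
|Q| = 4858 kW = 17489 MJ/h

Q = 17500 MJ/h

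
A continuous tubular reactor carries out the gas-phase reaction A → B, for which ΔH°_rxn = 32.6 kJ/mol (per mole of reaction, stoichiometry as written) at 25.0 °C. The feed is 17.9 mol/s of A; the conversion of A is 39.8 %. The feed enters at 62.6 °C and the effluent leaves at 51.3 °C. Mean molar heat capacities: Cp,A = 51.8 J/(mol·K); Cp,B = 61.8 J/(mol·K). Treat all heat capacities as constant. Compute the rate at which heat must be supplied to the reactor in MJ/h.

Q_in = 805 MJ/h

Extent of reaction ξ = 0.398 × 17.9 = 7.1242 mol/s
Reaction term: ξ·ΔH°_rxn = 7.1242 × 32.6 = 232.25 kJ/s
Sensible, feed 62.6→25 °C: -34.863 kJ/s
Outlet flows (mol/s): A 10.776, B 7.1242
Sensible, products 25→51.3 °C: 26.26 kJ/s
Q = ΔH = 223.64 kJ/s = 223.64 kW
Heat supplied = 805.12 MJ/h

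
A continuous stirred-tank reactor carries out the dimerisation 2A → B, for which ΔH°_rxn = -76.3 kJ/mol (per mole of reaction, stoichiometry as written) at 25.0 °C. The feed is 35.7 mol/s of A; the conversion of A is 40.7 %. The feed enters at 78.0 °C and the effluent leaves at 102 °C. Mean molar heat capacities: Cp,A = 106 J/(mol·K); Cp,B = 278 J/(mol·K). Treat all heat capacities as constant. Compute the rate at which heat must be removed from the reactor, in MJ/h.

Q_out = 1540 MJ/h

Extent of reaction ξ = 0.407 × 35.7 / 2 = 7.2649 mol/s
Reaction term: ξ·ΔH°_rxn = 7.2649 × -76.3 = -554.32 kJ/s
Sensible, feed 78.0→25 °C: -200.56 kJ/s
Outlet flows (mol/s): A 21.17, B 7.2649
Sensible, products 25→102 °C: 328.3 kJ/s
Q = ΔH = -426.57 kJ/s = -426.57 kW
Heat removed = 1535.7 MJ/h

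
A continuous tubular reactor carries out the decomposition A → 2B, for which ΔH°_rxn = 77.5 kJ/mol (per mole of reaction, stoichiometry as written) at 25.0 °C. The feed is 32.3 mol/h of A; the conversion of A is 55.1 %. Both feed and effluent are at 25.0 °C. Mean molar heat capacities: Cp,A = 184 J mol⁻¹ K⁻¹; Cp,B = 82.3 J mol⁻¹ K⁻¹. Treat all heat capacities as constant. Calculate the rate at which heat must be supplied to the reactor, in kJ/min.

Extent of reaction ξ = 0.551 × 32.3 = 17.797 mol/h
Reaction term: ξ·ΔH°_rxn = 17.797 × 77.5 = 1379.3 kJ/h
Q = ΔH = 1379.3 kJ/h = 0.38314 kW
Heat supplied = 22.988 kJ/min

Q_in = 23.0 kJ/min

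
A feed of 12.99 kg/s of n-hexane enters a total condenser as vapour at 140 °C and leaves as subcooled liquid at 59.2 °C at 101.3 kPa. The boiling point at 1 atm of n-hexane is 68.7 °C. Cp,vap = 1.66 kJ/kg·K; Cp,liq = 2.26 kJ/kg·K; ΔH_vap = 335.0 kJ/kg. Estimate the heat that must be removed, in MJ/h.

Q_c = 22200 MJ/h

vapour 140→68.7 °C: -118.36 kJ/kg
condensation at 68.7 °C: -335 kJ/kg
liquid 68.7→59.2 °C: -21.47 kJ/kg
Δh = -118.36 + -335 + -21.47 = -474.83 kJ/kg
Q = ṁ·Δh = 12.99 kg/s × -474.83 kJ/kg = -6168 kJ/s
|Q| = 6168 kW = 22205 MJ/h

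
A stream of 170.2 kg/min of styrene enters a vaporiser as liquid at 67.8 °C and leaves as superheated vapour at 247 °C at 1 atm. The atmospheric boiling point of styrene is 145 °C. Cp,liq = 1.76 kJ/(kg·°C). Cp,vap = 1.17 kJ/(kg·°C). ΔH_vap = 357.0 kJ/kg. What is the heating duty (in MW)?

Q = 1.74 MW

liquid 67.8→145 °C: 135.87 kJ/kg
vaporisation at 145 °C: 357 kJ/kg
vapour 145→247 °C: 119.34 kJ/kg
Δh = 135.87 + 357 + 119.34 = 612.21 kJ/kg
Q = ṁ·Δh = 170.2 kg/min × 612.21 kJ/kg = 104200 kJ/min
|Q| = 1736.6 kW = 1.7366 MW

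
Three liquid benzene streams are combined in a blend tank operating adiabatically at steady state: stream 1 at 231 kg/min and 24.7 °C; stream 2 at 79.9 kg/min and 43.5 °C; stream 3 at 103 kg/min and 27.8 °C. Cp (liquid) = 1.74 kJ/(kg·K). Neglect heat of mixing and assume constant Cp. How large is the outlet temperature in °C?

No heat crosses the boundary, so H_out = H_in.
T_out = Σ ṁᵢCp,ᵢTᵢ / Σ ṁᵢCp,ᵢ
      = 20958 / 720.19 = 29.101 °C

T_out = 29.1 °C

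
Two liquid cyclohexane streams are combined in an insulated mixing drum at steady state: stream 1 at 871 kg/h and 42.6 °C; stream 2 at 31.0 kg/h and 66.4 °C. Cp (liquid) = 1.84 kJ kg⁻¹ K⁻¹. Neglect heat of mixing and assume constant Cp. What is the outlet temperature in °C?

No heat crosses the boundary, so H_out = H_in.
Σ ṁᵢCp,ᵢTᵢ = 871×1.84×42.6 + 31.0×1.84×66.4 = 72060
Σ ṁᵢCp,ᵢ = 871×1.84 + 31.0×1.84 = 1659.7
T_out = 72060 / 1659.7 = 43.418 °C

T_out = 43.4 °C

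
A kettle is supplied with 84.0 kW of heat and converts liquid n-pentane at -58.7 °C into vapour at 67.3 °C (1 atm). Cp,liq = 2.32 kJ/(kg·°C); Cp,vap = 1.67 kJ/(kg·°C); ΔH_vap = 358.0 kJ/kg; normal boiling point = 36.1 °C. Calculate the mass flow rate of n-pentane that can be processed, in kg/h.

ṁ = 480 kg/h

Δh = 2.32×(36.1−-58.7) + 358.0 + 1.67×(67.3−36.1) = 630.04 kJ/kg
Q = 84.0 kW = 84 kJ/s = 302400 kJ/h
ṁ = Q/Δh = 302400 / 630.04 = 479.97 kg/h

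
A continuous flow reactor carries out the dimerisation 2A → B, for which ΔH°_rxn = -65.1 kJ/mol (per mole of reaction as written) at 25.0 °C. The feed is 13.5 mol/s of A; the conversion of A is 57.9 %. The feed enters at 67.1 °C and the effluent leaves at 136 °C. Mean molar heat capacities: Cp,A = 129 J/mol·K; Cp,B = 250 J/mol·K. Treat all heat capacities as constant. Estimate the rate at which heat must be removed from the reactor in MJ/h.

Extent of reaction ξ = 0.579 × 13.5 / 2 = 3.9082 mol/s
Reaction term: ξ·ΔH°_rxn = 3.9082 × -65.1 = -254.43 kJ/s
Sensible, feed 67.1→25 °C: -73.317 kJ/s
Outlet flows (mol/s): A 5.6835, B 3.9082
Sensible, products 25→136 °C: 189.84 kJ/s
Q = ΔH = -137.91 kJ/s = -137.91 kW
Heat removed = 496.47 MJ/h

Q_out = 496 MJ/h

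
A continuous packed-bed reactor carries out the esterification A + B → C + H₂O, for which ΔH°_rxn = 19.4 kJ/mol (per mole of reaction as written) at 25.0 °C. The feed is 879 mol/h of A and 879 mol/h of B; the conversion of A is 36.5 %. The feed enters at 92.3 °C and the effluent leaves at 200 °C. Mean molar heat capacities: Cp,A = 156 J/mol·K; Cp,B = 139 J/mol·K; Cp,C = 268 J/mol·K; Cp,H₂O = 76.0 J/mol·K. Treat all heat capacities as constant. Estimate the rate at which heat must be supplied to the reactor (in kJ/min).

Extent of reaction ξ = 0.365 × 879 = 320.83 mol/h
Reaction term: ξ·ΔH°_rxn = 320.83 × 19.4 = 6224.2 kJ/h
Sensible, feed 92.3→25 °C: -17451 kJ/h
Outlet flows (mol/h): A 558.16, B 558.16, C 320.83, H₂O 320.83
Sensible, products 25→200 °C: 48130 kJ/h
Q = ΔH = 36903 kJ/h = 10.251 kW
Heat supplied = 615.04 kJ/min

Q_in = 615 kJ/min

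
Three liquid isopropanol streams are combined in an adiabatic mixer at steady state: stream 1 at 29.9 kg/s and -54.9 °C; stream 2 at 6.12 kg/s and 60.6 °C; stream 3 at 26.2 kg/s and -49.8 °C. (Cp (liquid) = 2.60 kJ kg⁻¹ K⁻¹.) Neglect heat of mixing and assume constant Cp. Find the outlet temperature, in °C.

T_out = -41.4 °C

Adiabatic, steady state ⇒ Σ ṁᵢCp,ᵢ(T_out − Tᵢ) = 0
Σ ṁᵢCp,ᵢTᵢ = 29.9×2.60×-54.9 + 6.12×2.60×60.6 + 26.2×2.60×-49.8 = -6696
Σ ṁᵢCp,ᵢ = 29.9×2.60 + 6.12×2.60 + 26.2×2.60 = 161.77
T_out = -6696 / 161.77 = -41.392 °C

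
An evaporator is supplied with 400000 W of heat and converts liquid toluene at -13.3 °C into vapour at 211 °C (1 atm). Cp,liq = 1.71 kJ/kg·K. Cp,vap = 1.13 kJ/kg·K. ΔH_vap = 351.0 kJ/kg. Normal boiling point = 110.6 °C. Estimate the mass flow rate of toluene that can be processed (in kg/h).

ṁ = 2130 kg/h

Δh = 1.71×(110.6−-13.3) + 351.0 + 1.13×(211−110.6) = 676.32 kJ/kg
Q = 400000 W = 400 kJ/s = 1.44e+06 kJ/h
ṁ = Q/Δh = 1.44e+06 / 676.32 = 2129.2 kg/h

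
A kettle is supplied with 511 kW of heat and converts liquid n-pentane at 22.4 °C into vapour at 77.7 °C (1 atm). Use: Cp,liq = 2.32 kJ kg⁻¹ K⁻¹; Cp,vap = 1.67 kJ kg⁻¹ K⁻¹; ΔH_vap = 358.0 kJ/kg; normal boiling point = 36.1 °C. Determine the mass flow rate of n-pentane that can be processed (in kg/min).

Δh = 2.32×(36.1−22.4) + 358.0 + 1.67×(77.7−36.1) = 459.26 kJ/kg
Q = 511 kW = 511 kJ/s = 30660 kJ/min
ṁ = Q/Δh = 30660 / 459.26 = 66.76 kg/min

ṁ = 66.8 kg/min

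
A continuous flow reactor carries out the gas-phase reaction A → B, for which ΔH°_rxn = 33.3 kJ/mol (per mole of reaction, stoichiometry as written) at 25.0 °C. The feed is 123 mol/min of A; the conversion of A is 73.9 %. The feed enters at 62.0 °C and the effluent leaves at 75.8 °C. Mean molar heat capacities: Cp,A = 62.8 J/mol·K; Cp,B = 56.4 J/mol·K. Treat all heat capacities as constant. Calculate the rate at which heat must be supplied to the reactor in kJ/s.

Extent of reaction ξ = 0.739 × 123 = 90.897 mol/min
Reaction term: ξ·ΔH°_rxn = 90.897 × 33.3 = 3026.9 kJ/min
Sensible, feed 62.0→25 °C: -285.8 kJ/min
Outlet flows (mol/min): A 32.103, B 90.897
Sensible, products 25→75.8 °C: 362.85 kJ/min
Q = ΔH = 3103.9 kJ/min = 51.732 kW
Heat supplied = 51.732 kJ/s

Q_in = 51.7 kJ/s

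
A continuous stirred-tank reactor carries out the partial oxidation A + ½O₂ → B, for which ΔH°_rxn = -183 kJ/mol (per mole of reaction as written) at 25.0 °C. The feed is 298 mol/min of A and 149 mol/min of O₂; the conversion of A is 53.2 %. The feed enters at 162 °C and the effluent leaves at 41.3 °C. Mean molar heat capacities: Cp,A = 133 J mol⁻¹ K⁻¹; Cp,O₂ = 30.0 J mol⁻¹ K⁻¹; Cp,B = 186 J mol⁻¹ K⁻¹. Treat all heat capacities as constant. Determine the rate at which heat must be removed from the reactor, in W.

Q_out = 571000 W

Extent of reaction ξ = 0.532 × 298 = 158.54 mol/min
Reaction term: ξ·ΔH°_rxn = 158.54 × -183 = -29012 kJ/min
Sensible, feed 162→25 °C: -6042.2 kJ/min
Outlet flows (mol/min): A 139.46, O₂ 69.732, B 158.54
Sensible, products 25→41.3 °C: 817.09 kJ/min
Q = ΔH = -34237 kJ/min = -570.62 kW
Heat removed = 570620 W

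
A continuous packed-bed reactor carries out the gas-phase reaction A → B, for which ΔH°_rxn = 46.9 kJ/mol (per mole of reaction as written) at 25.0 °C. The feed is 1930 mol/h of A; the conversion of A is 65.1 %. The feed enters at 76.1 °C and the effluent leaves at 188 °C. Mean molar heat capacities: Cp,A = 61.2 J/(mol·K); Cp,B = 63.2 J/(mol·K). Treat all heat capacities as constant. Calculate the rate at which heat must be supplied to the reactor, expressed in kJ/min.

Extent of reaction ξ = 0.651 × 1930 = 1256.4 mol/h
Reaction term: ξ·ΔH°_rxn = 1256.4 × 46.9 = 58927 kJ/h
Sensible, feed 76.1→25 °C: -6035.7 kJ/h
Outlet flows (mol/h): A 673.57, B 1256.4
Sensible, products 25→188 °C: 19663 kJ/h
Q = ΔH = 72553 kJ/h = 20.154 kW
Heat supplied = 1209.2 kJ/min

Q_in = 1210 kJ/min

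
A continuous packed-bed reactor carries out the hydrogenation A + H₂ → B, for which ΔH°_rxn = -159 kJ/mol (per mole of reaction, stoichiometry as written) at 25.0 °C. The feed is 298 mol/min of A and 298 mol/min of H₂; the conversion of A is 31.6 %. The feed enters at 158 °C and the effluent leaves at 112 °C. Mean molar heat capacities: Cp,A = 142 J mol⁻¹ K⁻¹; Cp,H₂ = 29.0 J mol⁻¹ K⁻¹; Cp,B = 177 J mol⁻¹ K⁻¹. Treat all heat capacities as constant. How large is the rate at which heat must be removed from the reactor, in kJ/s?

Q_out = 288 kJ/s

Extent of reaction ξ = 0.316 × 298 = 94.168 mol/min
Reaction term: ξ·ΔH°_rxn = 94.168 × -159 = -14973 kJ/min
Sensible, feed 158→25 °C: -6777.4 kJ/min
Outlet flows (mol/min): A 203.83, H₂ 203.83, B 94.168
Sensible, products 25→112 °C: 4482.5 kJ/min
Q = ΔH = -17268 kJ/min = -287.79 kW
Heat removed = 287.79 kJ/s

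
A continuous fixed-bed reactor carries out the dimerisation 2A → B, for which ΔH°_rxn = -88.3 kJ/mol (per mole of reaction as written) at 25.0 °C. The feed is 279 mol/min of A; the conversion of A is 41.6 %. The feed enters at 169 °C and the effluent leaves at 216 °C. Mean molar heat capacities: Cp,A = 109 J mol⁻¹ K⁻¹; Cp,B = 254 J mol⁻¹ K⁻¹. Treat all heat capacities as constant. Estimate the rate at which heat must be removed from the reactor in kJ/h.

Q_out = 198000 kJ/h

Extent of reaction ξ = 0.416 × 279 / 2 = 58.032 mol/min
Reaction term: ξ·ΔH°_rxn = 58.032 × -88.3 = -5124.2 kJ/min
Sensible, feed 169→25 °C: -4379.2 kJ/min
Outlet flows (mol/min): A 162.94, B 58.032
Sensible, products 25→216 °C: 6207.5 kJ/min
Q = ΔH = -3295.9 kJ/min = -54.931 kW
Heat removed = 197750 kJ/h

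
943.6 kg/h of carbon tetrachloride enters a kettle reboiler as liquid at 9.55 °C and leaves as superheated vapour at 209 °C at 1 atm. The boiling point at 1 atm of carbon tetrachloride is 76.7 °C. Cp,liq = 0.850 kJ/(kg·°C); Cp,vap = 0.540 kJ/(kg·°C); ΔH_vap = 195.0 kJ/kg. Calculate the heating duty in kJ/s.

liquid 9.55→76.7 °C: 57.078 kJ/kg
vaporisation at 76.7 °C: 195 kJ/kg
vapour 76.7→209 °C: 71.442 kJ/kg
Δh = 57.078 + 195 + 71.442 = 323.52 kJ/kg
Q = ṁ·Δh = 943.6 kg/h × 323.52 kJ/kg = 305270 kJ/h
|Q| = 84.798 kW

Q = 84.8 kJ/s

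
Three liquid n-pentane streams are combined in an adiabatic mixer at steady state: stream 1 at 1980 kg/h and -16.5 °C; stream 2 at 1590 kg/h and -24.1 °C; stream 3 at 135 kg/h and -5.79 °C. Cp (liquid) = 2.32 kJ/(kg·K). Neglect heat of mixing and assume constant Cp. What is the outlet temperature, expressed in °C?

Energy balance with Q = 0: Σ ṁᵢCp,ᵢ(T_out − Tᵢ) = 0
T_out = Σ ṁᵢCp,ᵢTᵢ / Σ ṁᵢCp,ᵢ
      = -166510 / 8595.6 = -19.371 °C

T_out = -19.4 °C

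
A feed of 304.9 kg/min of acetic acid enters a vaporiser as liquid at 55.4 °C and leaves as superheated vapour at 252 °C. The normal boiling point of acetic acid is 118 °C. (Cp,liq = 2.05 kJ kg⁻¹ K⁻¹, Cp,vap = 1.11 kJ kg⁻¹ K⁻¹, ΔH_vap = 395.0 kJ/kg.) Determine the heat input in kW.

Q = 3420 kW

liquid 55.4→118 °C: 128.33 kJ/kg
vaporisation at 118 °C: 395 kJ/kg
vapour 118→252 °C: 148.74 kJ/kg
Δh = 128.33 + 395 + 148.74 = 672.07 kJ/kg
Q = ṁ·Δh = 304.9 kg/min × 672.07 kJ/kg = 204910 kJ/min
|Q| = 3415.2 kW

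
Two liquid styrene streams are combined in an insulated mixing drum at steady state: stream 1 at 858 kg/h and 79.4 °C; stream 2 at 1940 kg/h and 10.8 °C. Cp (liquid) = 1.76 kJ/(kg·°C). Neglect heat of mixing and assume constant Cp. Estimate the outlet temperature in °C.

T_out = 31.8 °C

No heat crosses the boundary, so H_out = H_in.
Σ ṁᵢCp,ᵢTᵢ = 858×1.76×79.4 + 1940×1.76×10.8 = 156780
Σ ṁᵢCp,ᵢ = 858×1.76 + 1940×1.76 = 4924.5
T_out = 156780 / 4924.5 = 31.836 °C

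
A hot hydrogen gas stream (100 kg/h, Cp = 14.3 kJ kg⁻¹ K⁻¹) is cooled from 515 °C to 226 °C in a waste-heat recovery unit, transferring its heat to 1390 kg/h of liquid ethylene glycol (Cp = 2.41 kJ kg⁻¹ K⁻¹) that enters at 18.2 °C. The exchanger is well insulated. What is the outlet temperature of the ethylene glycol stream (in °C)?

Heat released by hot stream: Q = 100 × 14.3 × (515 − 226) = 413270 kJ/h
Energy balance on cold side (adiabatic exchanger): Q = ṁ_c·Cp_c·(T_c,out − T_c,in)
T_c,out = 18.2 + 413270/(1390 × 2.41) = 141.57 °C

T_c,out = 142 °C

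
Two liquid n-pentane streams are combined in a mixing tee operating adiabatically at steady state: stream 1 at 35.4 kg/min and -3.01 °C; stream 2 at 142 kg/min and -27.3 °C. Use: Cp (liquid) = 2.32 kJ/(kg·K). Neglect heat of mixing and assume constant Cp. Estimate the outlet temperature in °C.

No heat crosses the boundary, so H_out = H_in.
Σ ṁᵢCp,ᵢTᵢ = 35.4×2.32×-3.01 + 142×2.32×-27.3 = -9240.9
Σ ṁᵢCp,ᵢ = 35.4×2.32 + 142×2.32 = 411.57
T_out = -9240.9 / 411.57 = -22.453 °C

T_out = -22.5 °C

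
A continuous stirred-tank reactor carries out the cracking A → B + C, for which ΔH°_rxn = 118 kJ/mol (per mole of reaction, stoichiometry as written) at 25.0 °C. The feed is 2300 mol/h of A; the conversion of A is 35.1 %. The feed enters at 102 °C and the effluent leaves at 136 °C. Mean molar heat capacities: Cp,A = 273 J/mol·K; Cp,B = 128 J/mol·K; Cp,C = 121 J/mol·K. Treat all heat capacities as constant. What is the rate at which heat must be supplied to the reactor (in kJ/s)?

Extent of reaction ξ = 0.351 × 2300 = 807.3 mol/h
Reaction term: ξ·ΔH°_rxn = 807.3 × 118 = 95261 kJ/h
Sensible, feed 102→25 °C: -48348 kJ/h
Outlet flows (mol/h): A 1492.7, B 807.3, C 807.3
Sensible, products 25→136 °C: 67546 kJ/h
Q = ΔH = 114460 kJ/h = 31.794 kW
Heat supplied = 31.794 kJ/s

Q_in = 31.8 kJ/s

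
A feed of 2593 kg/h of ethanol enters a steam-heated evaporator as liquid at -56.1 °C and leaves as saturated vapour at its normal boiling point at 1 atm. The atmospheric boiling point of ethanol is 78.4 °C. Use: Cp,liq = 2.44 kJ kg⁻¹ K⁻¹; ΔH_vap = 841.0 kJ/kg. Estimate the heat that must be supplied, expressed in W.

Q = 842000 W

liquid -56.1→78.4 °C: 328.18 kJ/kg
vaporisation at 78.4 °C: 841 kJ/kg
Δh = 328.18 + 841 = 1169.2 kJ/kg
Q = ṁ·Δh = 2593 kg/h × 1169.2 kJ/kg = 3.0317e+06 kJ/h
|Q| = 842.13 kW = 842130 W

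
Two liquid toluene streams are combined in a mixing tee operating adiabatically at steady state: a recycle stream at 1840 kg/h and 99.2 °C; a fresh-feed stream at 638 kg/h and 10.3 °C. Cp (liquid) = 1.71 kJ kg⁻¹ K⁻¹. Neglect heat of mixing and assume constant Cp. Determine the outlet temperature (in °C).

T_out = 76.3 °C

No heat crosses the boundary, so H_out = H_in.
Σ ṁᵢCp,ᵢTᵢ = 1840×1.71×99.2 + 638×1.71×10.3 = 323360
Σ ṁᵢCp,ᵢ = 1840×1.71 + 638×1.71 = 4237.4
T_out = 323360 / 4237.4 = 76.311 °C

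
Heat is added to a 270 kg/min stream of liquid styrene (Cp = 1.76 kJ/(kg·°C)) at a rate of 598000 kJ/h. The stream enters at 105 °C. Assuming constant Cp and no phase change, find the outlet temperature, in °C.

T_out = 126 °C

Q = 598000 kJ/h = 9966.7 kJ/min
ΔT = Q/(ṁ·Cp) = 9966.7/(270×1.76) = 20.974 K
T_out = 105 + 20.974 = 125.97 °C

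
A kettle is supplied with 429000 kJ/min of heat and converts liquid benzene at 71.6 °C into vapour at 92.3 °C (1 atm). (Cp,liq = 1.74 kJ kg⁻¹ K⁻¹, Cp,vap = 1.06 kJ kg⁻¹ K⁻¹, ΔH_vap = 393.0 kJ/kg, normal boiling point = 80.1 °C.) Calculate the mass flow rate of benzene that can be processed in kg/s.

Δh = 1.74×(80.1−71.6) + 393.0 + 1.06×(92.3−80.1) = 420.72 kJ/kg
Q = 429000 kJ/min = 7150 kJ/s = 7150 kJ/s
ṁ = Q/Δh = 7150 / 420.72 = 16.995 kg/s

ṁ = 17.0 kg/s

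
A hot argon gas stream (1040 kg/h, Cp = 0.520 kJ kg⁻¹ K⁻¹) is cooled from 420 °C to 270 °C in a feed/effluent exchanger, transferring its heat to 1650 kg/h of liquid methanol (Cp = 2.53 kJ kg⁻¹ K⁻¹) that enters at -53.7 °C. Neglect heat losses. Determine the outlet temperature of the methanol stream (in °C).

Heat released by hot stream: Q = 1040 × 0.520 × (420 − 270) = 81120 kJ/h
Energy balance on cold side (adiabatic exchanger): Q = ṁ_c·Cp_c·(T_c,out − T_c,in)
T_c,out = -53.7 + 81120/(1650 × 2.53) = -34.268 °C

T_c,out = -34.3 °C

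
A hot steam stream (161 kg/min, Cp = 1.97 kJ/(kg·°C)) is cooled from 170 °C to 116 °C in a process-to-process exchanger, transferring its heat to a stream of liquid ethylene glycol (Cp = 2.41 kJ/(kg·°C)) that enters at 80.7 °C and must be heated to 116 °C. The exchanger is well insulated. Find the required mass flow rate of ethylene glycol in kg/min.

Heat released by hot stream: Q = 161 × 1.97 × (170 − 116) = 17127 kJ/min
Energy balance on cold side (adiabatic exchanger): Q = ṁ_c·Cp_c·(T_c,out − T_c,in)
ṁ_c = 17127 / [2.41 × (116 − 80.7)] = 201.32 kg/min

ṁ_c = 201 kg/min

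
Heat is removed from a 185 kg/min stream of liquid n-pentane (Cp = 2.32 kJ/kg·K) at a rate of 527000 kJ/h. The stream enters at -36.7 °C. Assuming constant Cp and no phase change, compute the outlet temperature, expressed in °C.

T_out = -57.2 °C

Q = 527000 kJ/h = 8783.3 kJ/min
ΔT = Q/(ṁ·Cp) = 8783.3/(185×2.32) = 20.464 K
T_out = -36.7 − 20.464 = -57.164 °C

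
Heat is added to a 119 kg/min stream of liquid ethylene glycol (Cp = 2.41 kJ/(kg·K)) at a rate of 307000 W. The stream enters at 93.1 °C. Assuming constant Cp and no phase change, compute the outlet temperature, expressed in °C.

Q = 307000 W = 18420 kJ/min
ΔT = Q/(ṁ·Cp) = 18420/(119×2.41) = 64.228 K
T_out = 93.1 + 64.228 = 157.33 °C

T_out = 157 °C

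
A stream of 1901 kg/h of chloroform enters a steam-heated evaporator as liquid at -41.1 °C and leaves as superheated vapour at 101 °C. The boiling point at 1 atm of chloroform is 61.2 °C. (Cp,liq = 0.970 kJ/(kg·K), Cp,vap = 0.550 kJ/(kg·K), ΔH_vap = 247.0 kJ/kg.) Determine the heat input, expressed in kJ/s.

Q = 194 kJ/s

liquid -41.1→61.2 °C: 99.231 kJ/kg
vaporisation at 61.2 °C: 247 kJ/kg
vapour 61.2→101 °C: 21.89 kJ/kg
Δh = 99.231 + 247 + 21.89 = 368.12 kJ/kg
Q = ṁ·Δh = 1901 kg/h × 368.12 kJ/kg = 699800 kJ/h
|Q| = 194.39 kW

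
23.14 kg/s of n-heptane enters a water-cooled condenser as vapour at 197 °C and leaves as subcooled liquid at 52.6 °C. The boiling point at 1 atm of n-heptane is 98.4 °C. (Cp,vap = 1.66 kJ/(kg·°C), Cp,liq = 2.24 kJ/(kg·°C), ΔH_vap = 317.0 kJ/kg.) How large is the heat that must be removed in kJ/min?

vapour 197→98.4 °C: -163.68 kJ/kg
condensation at 98.4 °C: -317 kJ/kg
liquid 98.4→52.6 °C: -102.59 kJ/kg
Δh = -163.68 + -317 + -102.59 = -583.27 kJ/kg
Q = ṁ·Δh = 23.14 kg/s × -583.27 kJ/kg = -13497 kJ/s
|Q| = 13497 kW = 809810 kJ/min

Q_c = 810000 kJ/min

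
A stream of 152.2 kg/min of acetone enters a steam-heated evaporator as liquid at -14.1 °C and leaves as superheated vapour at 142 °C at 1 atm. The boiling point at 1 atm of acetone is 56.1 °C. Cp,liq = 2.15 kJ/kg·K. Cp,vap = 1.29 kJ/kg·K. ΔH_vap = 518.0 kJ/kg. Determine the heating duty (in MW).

Q = 1.98 MW

liquid -14.1→56.1 °C: 150.93 kJ/kg
vaporisation at 56.1 °C: 518 kJ/kg
vapour 56.1→142 °C: 110.81 kJ/kg
Δh = 150.93 + 518 + 110.81 = 779.74 kJ/kg
Q = ṁ·Δh = 152.2 kg/min × 779.74 kJ/kg = 118680 kJ/min
|Q| = 1977.9 kW = 1.9779 MW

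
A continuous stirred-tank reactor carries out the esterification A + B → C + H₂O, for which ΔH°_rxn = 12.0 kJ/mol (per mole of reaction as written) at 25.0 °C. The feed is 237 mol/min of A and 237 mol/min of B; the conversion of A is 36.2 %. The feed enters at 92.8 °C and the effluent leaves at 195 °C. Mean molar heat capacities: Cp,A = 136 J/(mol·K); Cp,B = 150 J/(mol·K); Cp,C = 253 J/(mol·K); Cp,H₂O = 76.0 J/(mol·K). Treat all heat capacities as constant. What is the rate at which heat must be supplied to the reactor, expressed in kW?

Extent of reaction ξ = 0.362 × 237 = 85.794 mol/min
Reaction term: ξ·ΔH°_rxn = 85.794 × 12.0 = 1029.5 kJ/min
Sensible, feed 92.8→25 °C: -4595.6 kJ/min
Outlet flows (mol/min): A 151.21, B 151.21, C 85.794, H₂O 85.794
Sensible, products 25→195 °C: 12150 kJ/min
Q = ΔH = 8584 kJ/min = 143.07 kW
Heat supplied = 143.07 kW

Q_in = 143 kW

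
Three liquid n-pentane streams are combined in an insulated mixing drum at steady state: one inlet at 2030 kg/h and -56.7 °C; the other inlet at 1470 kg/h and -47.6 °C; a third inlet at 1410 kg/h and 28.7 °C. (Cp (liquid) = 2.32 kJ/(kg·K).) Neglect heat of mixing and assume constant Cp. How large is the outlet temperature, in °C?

T_out = -29.5 °C

Adiabatic, steady state ⇒ Σ ṁᵢCp,ᵢ(T_out − Tᵢ) = 0
Σ ṁᵢCp,ᵢTᵢ = 2030×2.32×-56.7 + 1470×2.32×-47.6 + 1410×2.32×28.7 = -335490
Σ ṁᵢCp,ᵢ = 2030×2.32 + 1470×2.32 + 1410×2.32 = 11391
T_out = -335490 / 11391 = -29.451 °C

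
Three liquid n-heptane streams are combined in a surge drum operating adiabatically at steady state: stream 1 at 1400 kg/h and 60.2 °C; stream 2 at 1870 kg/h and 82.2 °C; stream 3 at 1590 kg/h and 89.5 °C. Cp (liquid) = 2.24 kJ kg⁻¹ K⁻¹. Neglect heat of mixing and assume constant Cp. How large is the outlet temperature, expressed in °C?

T_out = 78.3 °C

No heat crosses the boundary, so H_out = H_in.
T_out = Σ ṁᵢCp,ᵢTᵢ / Σ ṁᵢCp,ᵢ
      = 851870 / 10886 = 78.251 °C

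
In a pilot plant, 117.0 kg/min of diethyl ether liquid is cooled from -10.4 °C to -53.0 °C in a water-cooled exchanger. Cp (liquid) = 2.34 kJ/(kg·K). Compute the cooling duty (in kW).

Q_c = 194 kW

Q = ṁ·Cp·ΔT = 117.0 × 2.34 × (-53.0 − -10.4) = -11663 kJ/min
Converting: 11663 / 60 s = 194.38 kW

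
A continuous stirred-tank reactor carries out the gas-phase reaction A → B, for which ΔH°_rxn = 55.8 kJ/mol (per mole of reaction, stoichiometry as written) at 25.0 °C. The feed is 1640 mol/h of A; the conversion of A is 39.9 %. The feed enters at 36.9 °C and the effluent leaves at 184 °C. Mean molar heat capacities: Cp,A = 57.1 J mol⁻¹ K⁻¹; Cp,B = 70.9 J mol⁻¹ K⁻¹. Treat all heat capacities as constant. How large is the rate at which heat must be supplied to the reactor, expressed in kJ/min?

Q_in = 862 kJ/min

Extent of reaction ξ = 0.399 × 1640 = 654.36 mol/h
Reaction term: ξ·ΔH°_rxn = 654.36 × 55.8 = 36513 kJ/h
Sensible, feed 36.9→25 °C: -1114.4 kJ/h
Outlet flows (mol/h): A 985.64, B 654.36
Sensible, products 25→184 °C: 16325 kJ/h
Q = ΔH = 51724 kJ/h = 14.368 kW
Heat supplied = 862.07 kJ/min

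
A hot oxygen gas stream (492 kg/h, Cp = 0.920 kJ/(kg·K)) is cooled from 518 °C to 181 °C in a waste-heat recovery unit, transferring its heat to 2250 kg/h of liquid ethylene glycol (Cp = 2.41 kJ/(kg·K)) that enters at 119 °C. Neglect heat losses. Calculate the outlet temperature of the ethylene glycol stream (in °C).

Heat released by hot stream: Q = 492 × 0.920 × (518 − 181) = 152540 kJ/h
Energy balance on cold side (adiabatic exchanger): Q = ṁ_c·Cp_c·(T_c,out − T_c,in)
T_c,out = 119 + 152540/(2250 × 2.41) = 147.13 °C

T_c,out = 147 °C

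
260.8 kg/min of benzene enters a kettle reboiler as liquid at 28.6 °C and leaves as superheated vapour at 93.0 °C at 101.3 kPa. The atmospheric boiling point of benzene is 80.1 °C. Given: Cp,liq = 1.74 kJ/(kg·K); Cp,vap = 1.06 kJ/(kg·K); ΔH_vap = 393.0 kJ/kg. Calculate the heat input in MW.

Q = 2.16 MW

liquid 28.6→80.1 °C: 89.61 kJ/kg
vaporisation at 80.1 °C: 393 kJ/kg
vapour 80.1→93.0 °C: 13.674 kJ/kg
Δh = 89.61 + 393 + 13.674 = 496.28 kJ/kg
Q = ṁ·Δh = 260.8 kg/min × 496.28 kJ/kg = 129430 kJ/min
|Q| = 2157.2 kW = 2.1572 MW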